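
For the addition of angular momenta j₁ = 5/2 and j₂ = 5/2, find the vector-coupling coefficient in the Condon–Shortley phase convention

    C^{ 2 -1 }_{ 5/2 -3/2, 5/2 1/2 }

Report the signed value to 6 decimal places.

+0.377964  (= +√(1/7))

j₁+j₂−J=3  J+j₁−j₂=2  J−j₁+j₂=2  j₁+j₂+J+1=8
(j₁±m₁, j₂±m₂, J±M) = (1,4,3,2,1,3)
P² = 36/7
sum k=2..3:
  [2] +1/4 = 1/4
  [3] −1/12 = -1/12
S = 1/6
C² = P²·S² = 1/7 ; C = +0.377964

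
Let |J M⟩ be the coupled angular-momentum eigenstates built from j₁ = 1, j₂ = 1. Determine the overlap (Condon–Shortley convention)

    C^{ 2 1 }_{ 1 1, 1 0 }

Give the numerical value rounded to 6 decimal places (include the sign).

+0.707107  (= +√(1/2))

triangle: 0!*2!*2!/5! = 4/120
(j±m)!: 2!*0!*1!*1!*3!*1! = 12
prefactor² = (2J+1)*Δ*N² = 2
  k=0: +1/(0!*0!*0!*1!*2!*1!) = 1/2
Σ = 1/2  ⇒  CG² = 2*1/2² = 1/2
CG = +√(1/2) = +0.707107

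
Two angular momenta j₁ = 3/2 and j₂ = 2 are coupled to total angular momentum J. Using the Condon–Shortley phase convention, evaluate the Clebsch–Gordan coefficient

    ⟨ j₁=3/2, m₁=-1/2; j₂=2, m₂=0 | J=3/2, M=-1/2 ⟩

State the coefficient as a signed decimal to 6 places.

triangle: 2!·1!·2!/6! = 4/720
(j±m)!: 1!·2!·2!·2!·1!·2! = 16
prefactor² = (2J+1)·Δ·N² = 16/45
  k=1: −1/(1!·1!·1!·1!·0!·1!) = -1
  k=2: +1/(2!·0!·0!·0!·1!·2!) = 1/4
Σ = -3/4  ⇒  CG² = 16/45·(-3/4)² = 1/5
CG = −√(1/5) = -0.447214

-0.447214  (= −√(1/5))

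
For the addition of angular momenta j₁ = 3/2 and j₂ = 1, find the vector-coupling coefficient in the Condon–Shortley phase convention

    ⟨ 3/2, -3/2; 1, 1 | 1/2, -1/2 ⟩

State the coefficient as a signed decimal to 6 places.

+0.707107

triangle: 2!×1!×0!/4! = 2/24
(j±m)!: 0!×3!×2!×0!×0!×1! = 12
prefactor² = (2J+1)×Δ×N² = 2
  k=2: +1/(2!×0!×1!×0!×0!×0!) = 1/2
Σ = 1/2  ⇒  CG² = 2×1/2² = 1/2
CG = +√(1/2) = +0.707107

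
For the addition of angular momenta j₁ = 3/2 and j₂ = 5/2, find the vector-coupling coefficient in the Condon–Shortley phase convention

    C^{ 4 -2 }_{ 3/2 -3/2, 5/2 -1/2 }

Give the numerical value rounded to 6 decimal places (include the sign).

j₁+j₂−J=0  J+j₁−j₂=3  J−j₁+j₂=5  j₁+j₂+J+1=9
(j₁±m₁, j₂±m₂, J±M) = (0,3,2,3,2,6)
P² = 12960/7
sum k=0..0:
  [0] +1/72 = 1/72
S = 1/72
C² = P²·S² = 5/14 ; C = +0.597614

+0.597614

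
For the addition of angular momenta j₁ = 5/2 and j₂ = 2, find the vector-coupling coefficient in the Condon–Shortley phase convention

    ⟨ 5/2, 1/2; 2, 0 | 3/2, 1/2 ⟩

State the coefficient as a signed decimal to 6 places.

-0.239046

j₁+j₂−J=3  J+j₁−j₂=2  J−j₁+j₂=1  j₁+j₂+J+1=7
(j₁±m₁, j₂±m₂, J±M) = (3,2,2,2,2,1)
P² = 32/35
sum k=1..2:
  [1] −1/2 = -1/2
  [2] +1/4 = 1/4
S = -1/4
C² = P²·S² = 2/35 ; C = -0.239046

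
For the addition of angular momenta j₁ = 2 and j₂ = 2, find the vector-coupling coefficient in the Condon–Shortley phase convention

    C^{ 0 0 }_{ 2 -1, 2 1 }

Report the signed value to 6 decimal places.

triangle: 4!*0!*0!/5! = 24/120
(j±m)!: 1!*3!*3!*1!*0!*0! = 36
prefactor² = (2J+1)*Δ*N² = 36/5
  k=3: −1/(3!*1!*0!*0!*0!*0!) = -1/6
Σ = -1/6  ⇒  CG² = 36/5*(-1/6)² = 1/5
CG = −√(1/5) = -0.447214

−√(1/5) ≈ -0.447214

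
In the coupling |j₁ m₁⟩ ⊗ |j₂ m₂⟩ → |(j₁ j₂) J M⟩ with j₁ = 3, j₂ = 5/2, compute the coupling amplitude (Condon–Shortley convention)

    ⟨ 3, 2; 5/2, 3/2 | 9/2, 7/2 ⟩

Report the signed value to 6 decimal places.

+√(1/99) ≈ +0.100504

j₁+j₂−J=1  J+j₁−j₂=5  J−j₁+j₂=4  j₁+j₂+J+1=11
(j₁±m₁, j₂±m₂, J±M) = (5,1,4,1,8,1)
P² = 921600/11
sum k=0..1:
  [0] +1/576 = 1/576
  [1] −1/720 = -1/720
S = 1/2880
C² = P²·S² = 1/99 ; C = +0.100504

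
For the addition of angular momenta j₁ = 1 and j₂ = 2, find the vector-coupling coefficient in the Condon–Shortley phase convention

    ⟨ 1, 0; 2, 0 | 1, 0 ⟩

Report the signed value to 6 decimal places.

-0.632456  (= −√(2/5))

√[3·2!0!2!/5! · 1!1!2!2!1!1!] = √(2/5)
  +(−1)^1/∏(1,1,0,1,0,1)! = -1  (running -1)
⟨..|..⟩ = √(2/5)·(-1) = -0.632456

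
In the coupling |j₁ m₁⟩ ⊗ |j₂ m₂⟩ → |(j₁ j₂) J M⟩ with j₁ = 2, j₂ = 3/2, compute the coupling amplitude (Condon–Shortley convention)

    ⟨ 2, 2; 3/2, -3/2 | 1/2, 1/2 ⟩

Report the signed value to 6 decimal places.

+0.632456

triangle: 3!×1!×0!/5! = 6/120
(j±m)!: 4!×0!×0!×3!×1!×0! = 144
prefactor² = (2J+1)×Δ×N² = 72/5
  k=0: +1/(0!×3!×0!×0!×1!×0!) = 1/6
Σ = 1/6  ⇒  CG² = 72/5×1/6² = 2/5
CG = +√(2/5) = +0.632456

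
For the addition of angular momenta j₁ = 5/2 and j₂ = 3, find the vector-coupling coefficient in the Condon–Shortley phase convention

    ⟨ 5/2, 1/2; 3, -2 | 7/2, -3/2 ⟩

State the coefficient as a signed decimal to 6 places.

triangle: 2!*3!*4!/10! = 288/3628800
(j±m)!: 3!*2!*1!*5!*2!*5! = 345600
prefactor² = (2J+1)*Δ*N² = 1536/7
  k=0: +1/(0!*2!*2!*1!*1!*3!) = 1/24
  k=1: −1/(1!*1!*1!*0!*2!*4!) = -1/48
Σ = 1/48  ⇒  CG² = 1536/7*1/48² = 2/21
CG = +√(2/21) = +0.308607

+0.308607  (= +√(2/21))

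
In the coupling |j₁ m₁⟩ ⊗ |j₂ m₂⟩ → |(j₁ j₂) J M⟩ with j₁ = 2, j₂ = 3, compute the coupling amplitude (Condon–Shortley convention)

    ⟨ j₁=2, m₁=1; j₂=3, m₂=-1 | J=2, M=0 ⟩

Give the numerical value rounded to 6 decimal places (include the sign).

triangle: 3!·1!·3!/8! = 36/40320
(j±m)!: 3!·1!·2!·4!·2!·2! = 1152
prefactor² = (2J+1)·Δ·N² = 36/7
  k=0: +1/(0!·3!·1!·2!·0!·1!) = 1/12
  k=1: −1/(1!·2!·0!·1!·1!·2!) = -1/4
Σ = -1/6  ⇒  CG² = 36/7·(-1/6)² = 1/7
CG = −√(1/7) = -0.377964

-0.377964  (= −√(1/7))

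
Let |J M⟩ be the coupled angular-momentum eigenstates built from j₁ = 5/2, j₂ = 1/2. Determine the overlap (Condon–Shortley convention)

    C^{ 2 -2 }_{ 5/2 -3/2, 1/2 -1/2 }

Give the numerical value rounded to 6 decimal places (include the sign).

+√(1/6) ≈ +0.408248

triangle: 1!×4!×0!/6! = 24/720
(j±m)!: 1!×4!×0!×1!×0!×4! = 576
prefactor² = (2J+1)×Δ×N² = 96
  k=0: +1/(0!×1!×4!×0!×0!×0!) = 1/24
Σ = 1/24  ⇒  CG² = 96×1/24² = 1/6
CG = +√(1/6) = +0.408248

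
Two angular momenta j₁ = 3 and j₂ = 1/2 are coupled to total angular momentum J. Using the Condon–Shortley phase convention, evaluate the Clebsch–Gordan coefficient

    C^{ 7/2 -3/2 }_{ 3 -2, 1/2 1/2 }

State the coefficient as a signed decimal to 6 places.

+√(2/7) = +0.534522

triangle: 0!*6!*1!/8! = 720/40320
(j±m)!: 1!*5!*1!*0!*2!*5! = 28800
prefactor² = (2J+1)*Δ*N² = 28800/7
  k=0: +1/(0!*0!*5!*1!*1!*0!) = 1/120
Σ = 1/120  ⇒  CG² = 28800/7*1/120² = 2/7
CG = +√(2/7) = +0.534522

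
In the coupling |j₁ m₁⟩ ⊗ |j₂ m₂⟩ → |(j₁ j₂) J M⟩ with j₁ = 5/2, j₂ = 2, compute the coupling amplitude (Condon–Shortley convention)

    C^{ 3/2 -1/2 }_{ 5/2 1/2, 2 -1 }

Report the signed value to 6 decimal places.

triangle: 3!*2!*1!/7! = 12/5040
(j±m)!: 3!*2!*1!*3!*1!*2! = 144
prefactor² = (2J+1)*Δ*N² = 48/35
  k=0: +1/(0!*3!*2!*1!*0!*0!) = 1/12
  k=1: −1/(1!*2!*1!*0!*1!*1!) = -1/2
Σ = -5/12  ⇒  CG² = 48/35*(-5/12)² = 5/21
CG = −√(5/21) = -0.487950

−√(5/21) = -0.487950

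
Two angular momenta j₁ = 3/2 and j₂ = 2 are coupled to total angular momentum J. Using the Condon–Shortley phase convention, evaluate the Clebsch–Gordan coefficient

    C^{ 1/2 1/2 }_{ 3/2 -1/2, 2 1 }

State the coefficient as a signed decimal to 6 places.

+0.547723  (= +√(3/10))

√[2·3!0!1!/5! · 1!2!3!1!1!0!] = √(6/5)
  +(−1)^2/∏(2,1,0,1,0,0)! = 1/2  (running 1/2)
⟨..|..⟩ = √(6/5)·(1/2) = +0.547723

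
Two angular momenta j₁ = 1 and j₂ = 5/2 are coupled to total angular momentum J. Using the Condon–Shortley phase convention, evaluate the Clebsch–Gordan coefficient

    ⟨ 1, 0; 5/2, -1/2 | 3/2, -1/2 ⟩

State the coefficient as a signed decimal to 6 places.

−√(2/5) = -0.632456

j₁+j₂−J=2  J+j₁−j₂=0  J−j₁+j₂=3  j₁+j₂+J+1=6
(j₁±m₁, j₂±m₂, J±M) = (1,1,2,3,1,2)
P² = 8/5
sum k=1..1:
  [1] −1/2 = -1/2
S = -1/2
C² = P²·S² = 2/5 ; C = -0.632456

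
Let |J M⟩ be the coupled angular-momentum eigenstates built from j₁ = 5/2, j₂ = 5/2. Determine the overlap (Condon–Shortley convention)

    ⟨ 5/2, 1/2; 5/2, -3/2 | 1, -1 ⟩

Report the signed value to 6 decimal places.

triangle: 4!×1!×1!/7! = 24/5040
(j±m)!: 3!×2!×1!×4!×0!×2! = 576
prefactor² = (2J+1)×Δ×N² = 288/35
  k=1: −1/(1!×3!×1!×0!×0!×1!) = -1/6
Σ = -1/6  ⇒  CG² = 288/35×(-1/6)² = 8/35
CG = −√(8/35) = -0.478091

-0.478091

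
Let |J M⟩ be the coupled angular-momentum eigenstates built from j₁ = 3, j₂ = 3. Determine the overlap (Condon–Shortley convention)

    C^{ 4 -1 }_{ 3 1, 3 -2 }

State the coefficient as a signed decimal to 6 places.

+√(16/77) = +0.455842

triangle: 2!*4!*4!/11! = 1152/39916800
(j±m)!: 4!*2!*1!*5!*3!*5! = 4147200
prefactor² = (2J+1)*Δ*N² = 82944/77
  k=0: +1/(0!*2!*2!*1!*2!*3!) = 1/48
  k=1: −1/(1!*1!*1!*0!*3!*4!) = -1/144
Σ = 1/72  ⇒  CG² = 82944/77*1/72² = 16/77
CG = +√(16/77) = +0.455842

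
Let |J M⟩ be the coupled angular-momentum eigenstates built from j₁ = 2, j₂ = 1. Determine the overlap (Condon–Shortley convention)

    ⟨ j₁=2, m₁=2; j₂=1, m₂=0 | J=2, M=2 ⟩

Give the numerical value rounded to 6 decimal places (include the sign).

+0.816497  (= +√(2/3))

triangle: 1!×3!×1!/6! = 6/720
(j±m)!: 4!×0!×1!×1!×4!×0! = 576
prefactor² = (2J+1)×Δ×N² = 24
  k=0: +1/(0!×1!×0!×1!×3!×0!) = 1/6
Σ = 1/6  ⇒  CG² = 24×1/6² = 2/3
CG = +√(2/3) = +0.816497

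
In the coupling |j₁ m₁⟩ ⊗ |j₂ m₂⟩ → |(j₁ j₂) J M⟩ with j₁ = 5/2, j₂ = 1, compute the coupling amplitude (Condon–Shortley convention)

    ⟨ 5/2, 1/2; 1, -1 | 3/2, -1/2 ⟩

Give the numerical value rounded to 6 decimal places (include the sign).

√[4·2!3!0!/6! · 3!2!0!2!1!2!] = √(16/5)
  +(−1)^0/∏(0,2,2,0,1,0)! = 1/4  (running 1/4)
⟨..|..⟩ = √(16/5)·(1/4) = +0.447214

+0.447214  (= +√(1/5))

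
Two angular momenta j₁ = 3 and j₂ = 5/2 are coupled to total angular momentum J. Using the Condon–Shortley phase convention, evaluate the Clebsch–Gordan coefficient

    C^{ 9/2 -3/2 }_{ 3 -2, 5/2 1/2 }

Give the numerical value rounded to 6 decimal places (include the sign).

√[10·1!5!4!/11! · 1!5!3!2!3!6!] = √(345600/77)
  +(−1)^0/∏(0,1,5,3,0,1)! = 1/720  (running 1/720)
  +(−1)^1/∏(1,0,4,2,1,2)! = -1/96  (running -13/1440)
⟨..|..⟩ = √(345600/77)·(-13/1440) = -0.604815

−√(169/462) ≈ -0.604815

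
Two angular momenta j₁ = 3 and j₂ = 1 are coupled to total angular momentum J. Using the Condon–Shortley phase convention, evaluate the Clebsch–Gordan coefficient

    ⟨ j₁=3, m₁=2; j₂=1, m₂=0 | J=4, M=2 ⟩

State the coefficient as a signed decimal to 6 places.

triangle: 0!*6!*2!/9! = 1440/362880
(j±m)!: 5!*1!*1!*1!*6!*2! = 172800
prefactor² = (2J+1)*Δ*N² = 43200/7
  k=0: +1/(0!*0!*1!*1!*5!*1!) = 1/120
Σ = 1/120  ⇒  CG² = 43200/7*1/120² = 3/7
CG = +√(3/7) = +0.654654

+0.654654  (= +√(3/7))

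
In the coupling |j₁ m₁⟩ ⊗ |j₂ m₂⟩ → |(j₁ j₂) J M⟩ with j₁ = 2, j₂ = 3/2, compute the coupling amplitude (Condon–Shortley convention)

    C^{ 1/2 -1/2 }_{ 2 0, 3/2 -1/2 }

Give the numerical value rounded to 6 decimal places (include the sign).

√[2·3!1!0!/5! · 2!2!1!2!0!1!] = √(4/5)
  +(−1)^1/∏(1,2,1,0,0,0)! = -1/2  (running -1/2)
⟨..|..⟩ = √(4/5)·(-1/2) = -0.447214

−√(1/5) ≈ -0.447214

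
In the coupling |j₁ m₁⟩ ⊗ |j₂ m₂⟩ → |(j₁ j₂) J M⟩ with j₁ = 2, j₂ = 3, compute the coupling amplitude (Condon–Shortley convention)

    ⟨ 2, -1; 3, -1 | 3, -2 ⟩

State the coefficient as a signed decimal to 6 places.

triangle: 2!*2!*4!/9! = 96/362880
(j±m)!: 1!*3!*2!*4!*1!*5! = 34560
prefactor² = (2J+1)*Δ*N² = 64
  k=1: −1/(1!*1!*2!*1!*0!*3!) = -1/12
  k=2: +1/(2!*0!*1!*0!*1!*4!) = 1/48
Σ = -1/16  ⇒  CG² = 64*(-1/16)² = 1/4
CG = −√(1/4) = -0.500000

-0.500000  (= −√(1/4))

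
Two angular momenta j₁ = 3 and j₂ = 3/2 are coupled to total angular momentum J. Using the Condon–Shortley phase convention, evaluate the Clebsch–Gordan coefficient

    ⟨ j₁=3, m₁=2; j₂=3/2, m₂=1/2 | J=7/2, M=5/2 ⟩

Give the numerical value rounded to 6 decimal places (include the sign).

√[8·1!5!2!/9! · 5!1!2!1!6!1!] = √(6400/7)
  +(−1)^0/∏(0,1,1,2,4,0)! = 1/48  (running 1/48)
  +(−1)^1/∏(1,0,0,1,5,1)! = -1/120  (running 1/80)
⟨..|..⟩ = √(6400/7)·(1/80) = +0.377964

+√(1/7) = +0.377964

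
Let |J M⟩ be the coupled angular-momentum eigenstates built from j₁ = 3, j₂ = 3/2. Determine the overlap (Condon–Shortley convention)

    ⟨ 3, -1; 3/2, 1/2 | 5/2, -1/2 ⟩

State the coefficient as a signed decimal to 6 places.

√[6·2!4!1!/8! · 2!4!2!1!2!3!] = √(288/35)
  +(−1)^1/∏(1,1,3,1,1,0)! = -1/6  (running -1/6)
  +(−1)^2/∏(2,0,2,0,2,1)! = 1/8  (running -1/24)
⟨..|..⟩ = √(288/35)·(-1/24) = -0.119523

−√(1/70) ≈ -0.119523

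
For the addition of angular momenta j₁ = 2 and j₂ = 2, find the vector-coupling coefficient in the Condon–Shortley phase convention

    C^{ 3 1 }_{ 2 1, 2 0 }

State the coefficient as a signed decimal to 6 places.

+√(1/5) = +0.447214

j₁+j₂−J=1  J+j₁−j₂=3  J−j₁+j₂=3  j₁+j₂+J+1=8
(j₁±m₁, j₂±m₂, J±M) = (3,1,2,2,4,2)
P² = 36/5
sum k=0..1:
  [0] +1/4 = 1/4
  [1] −1/12 = -1/12
S = 1/6
C² = P²·S² = 1/5 ; C = +0.447214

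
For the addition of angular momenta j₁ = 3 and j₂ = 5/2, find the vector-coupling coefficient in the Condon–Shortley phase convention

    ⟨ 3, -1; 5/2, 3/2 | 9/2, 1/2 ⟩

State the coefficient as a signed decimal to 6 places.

−√(35/99) ≈ -0.594588

triangle: 1!·5!·4!/11! = 2880/39916800
(j±m)!: 2!·4!·4!·1!·5!·4! = 3317760
prefactor² = (2J+1)·Δ·N² = 184320/77
  k=0: +1/(0!·1!·4!·4!·1!·0!) = 1/576
  k=1: −1/(1!·0!·3!·3!·2!·1!) = -1/72
Σ = -7/576  ⇒  CG² = 184320/77·(-7/576)² = 35/99
CG = −√(35/99) = -0.594588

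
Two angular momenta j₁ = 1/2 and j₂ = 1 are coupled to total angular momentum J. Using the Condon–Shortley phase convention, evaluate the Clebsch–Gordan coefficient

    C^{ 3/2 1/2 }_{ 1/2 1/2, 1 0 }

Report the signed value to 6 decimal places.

√[4·0!1!2!/4! · 1!0!1!1!2!1!] = √(2/3)
  +(−1)^0/∏(0,0,0,1,1,1)! = 1  (running 1)
⟨..|..⟩ = √(2/3)·(1) = +0.816497

+0.816497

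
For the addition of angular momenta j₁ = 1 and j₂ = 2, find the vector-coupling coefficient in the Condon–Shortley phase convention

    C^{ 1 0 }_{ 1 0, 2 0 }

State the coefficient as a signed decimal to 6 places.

-0.632456

triangle: 2!×0!×2!/5! = 4/120
(j±m)!: 1!×1!×2!×2!×1!×1! = 4
prefactor² = (2J+1)×Δ×N² = 2/5
  k=1: −1/(1!×1!×0!×1!×0!×1!) = -1
Σ = -1  ⇒  CG² = 2/5×(-1)² = 2/5
CG = −√(2/5) = -0.632456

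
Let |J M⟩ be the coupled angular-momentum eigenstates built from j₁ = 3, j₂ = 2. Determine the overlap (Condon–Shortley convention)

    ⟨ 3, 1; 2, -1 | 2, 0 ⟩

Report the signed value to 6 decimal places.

−√(1/7) ≈ -0.377964

√[5·3!3!1!/8! · 4!2!1!3!2!2!] = √(36/7)
  +(−1)^0/∏(0,3,2,1,1,0)! = 1/12  (running 1/12)
  +(−1)^1/∏(1,2,1,0,2,1)! = -1/4  (running -1/6)
⟨..|..⟩ = √(36/7)·(-1/6) = -0.377964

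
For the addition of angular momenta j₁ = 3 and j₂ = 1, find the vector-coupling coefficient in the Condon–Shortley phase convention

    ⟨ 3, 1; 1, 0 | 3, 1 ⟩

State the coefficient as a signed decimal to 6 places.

j₁+j₂−J=1  J+j₁−j₂=5  J−j₁+j₂=1  j₁+j₂+J+1=8
(j₁±m₁, j₂±m₂, J±M) = (4,2,1,1,4,2)
P² = 48
sum k=0..1:
  [0] +1/12 = 1/12
  [1] −1/24 = -1/24
S = 1/24
C² = P²·S² = 1/12 ; C = +0.288675

+0.288675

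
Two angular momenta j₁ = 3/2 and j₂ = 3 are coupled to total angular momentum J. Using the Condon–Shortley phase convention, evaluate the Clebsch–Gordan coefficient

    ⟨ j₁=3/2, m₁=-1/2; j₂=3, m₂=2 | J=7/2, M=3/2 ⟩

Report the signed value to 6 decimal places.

-0.654654

j₁+j₂−J=1  J+j₁−j₂=2  J−j₁+j₂=5  j₁+j₂+J+1=9
(j₁±m₁, j₂±m₂, J±M) = (1,2,5,1,5,2)
P² = 6400/21
sum k=0..1:
  [0] +1/240 = 1/240
  [1] −1/24 = -1/24
S = -3/80
C² = P²·S² = 3/7 ; C = -0.654654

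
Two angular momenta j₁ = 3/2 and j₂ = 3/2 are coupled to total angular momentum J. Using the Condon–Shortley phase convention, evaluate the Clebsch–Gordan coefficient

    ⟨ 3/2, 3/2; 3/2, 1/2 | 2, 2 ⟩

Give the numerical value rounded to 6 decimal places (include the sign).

+√(1/2) ≈ +0.707107

√[5·1!2!2!/6! · 3!0!2!1!4!0!] = √(8)
  +(−1)^0/∏(0,1,0,2,2,0)! = 1/4  (running 1/4)
⟨..|..⟩ = √(8)·(1/4) = +0.707107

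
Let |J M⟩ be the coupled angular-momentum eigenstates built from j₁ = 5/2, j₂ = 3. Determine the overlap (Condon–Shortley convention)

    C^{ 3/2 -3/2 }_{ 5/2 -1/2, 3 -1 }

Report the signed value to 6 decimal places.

+0.507093

triangle: 4!*1!*2!/8! = 48/40320
(j±m)!: 2!*3!*2!*4!*0!*3! = 3456
prefactor² = (2J+1)*Δ*N² = 576/35
  k=2: +1/(2!*2!*1!*0!*0!*2!) = 1/8
Σ = 1/8  ⇒  CG² = 576/35*1/8² = 9/35
CG = +√(9/35) = +0.507093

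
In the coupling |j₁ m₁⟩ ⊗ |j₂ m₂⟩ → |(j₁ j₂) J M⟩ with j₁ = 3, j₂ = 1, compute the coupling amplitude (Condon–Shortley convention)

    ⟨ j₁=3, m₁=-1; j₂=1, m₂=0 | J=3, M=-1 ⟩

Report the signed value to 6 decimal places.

√[7·1!5!1!/8! · 2!4!1!1!2!4!] = √(48)
  +(−1)^0/∏(0,1,4,1,1,0)! = 1/24  (running 1/24)
  +(−1)^1/∏(1,0,3,0,2,1)! = -1/12  (running -1/24)
⟨..|..⟩ = √(48)·(-1/24) = -0.288675

−√(1/12) ≈ -0.288675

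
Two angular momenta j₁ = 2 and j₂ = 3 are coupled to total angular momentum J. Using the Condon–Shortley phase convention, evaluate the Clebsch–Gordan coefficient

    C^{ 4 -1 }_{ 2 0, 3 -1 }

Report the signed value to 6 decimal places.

√[9·1!3!5!/10! · 2!2!2!4!3!5!] = √(1728/7)
  +(−1)^0/∏(0,1,2,2,1,3)! = 1/24  (running 1/24)
  +(−1)^1/∏(1,0,1,1,2,4)! = -1/48  (running 1/48)
⟨..|..⟩ = √(1728/7)·(1/48) = +0.327327

+√(3/28) = +0.327327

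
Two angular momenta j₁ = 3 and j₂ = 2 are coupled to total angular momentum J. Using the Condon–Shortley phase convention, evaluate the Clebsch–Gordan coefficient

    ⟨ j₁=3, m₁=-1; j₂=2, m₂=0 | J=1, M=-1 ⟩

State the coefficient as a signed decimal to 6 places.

+0.414039  (= +√(6/35))

triangle: 4!*2!*0!/7! = 48/5040
(j±m)!: 2!*4!*2!*2!*0!*2! = 384
prefactor² = (2J+1)*Δ*N² = 384/35
  k=2: +1/(2!*2!*2!*0!*0!*0!) = 1/8
Σ = 1/8  ⇒  CG² = 384/35*1/8² = 6/35
CG = +√(6/35) = +0.414039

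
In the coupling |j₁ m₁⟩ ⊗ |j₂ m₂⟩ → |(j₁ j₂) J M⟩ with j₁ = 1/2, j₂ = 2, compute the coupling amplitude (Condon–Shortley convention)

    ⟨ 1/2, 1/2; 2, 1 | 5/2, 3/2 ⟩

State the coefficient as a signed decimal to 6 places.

+0.894427  (= +√(4/5))

√[6·0!1!4!/6! · 1!0!3!1!4!1!] = √(144/5)
  +(−1)^0/∏(0,0,0,3,1,1)! = 1/6  (running 1/6)
⟨..|..⟩ = √(144/5)·(1/6) = +0.894427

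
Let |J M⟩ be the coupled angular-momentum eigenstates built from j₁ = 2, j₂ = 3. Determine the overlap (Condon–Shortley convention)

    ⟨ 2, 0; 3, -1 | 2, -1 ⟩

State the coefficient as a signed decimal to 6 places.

√[5·3!1!3!/8! · 2!2!2!4!1!3!] = √(36/7)
  +(−1)^1/∏(1,2,1,1,0,2)! = -1/4  (running -1/4)
  +(−1)^2/∏(2,1,0,0,1,3)! = 1/12  (running -1/6)
⟨..|..⟩ = √(36/7)·(-1/6) = -0.377964

−√(1/7) = -0.377964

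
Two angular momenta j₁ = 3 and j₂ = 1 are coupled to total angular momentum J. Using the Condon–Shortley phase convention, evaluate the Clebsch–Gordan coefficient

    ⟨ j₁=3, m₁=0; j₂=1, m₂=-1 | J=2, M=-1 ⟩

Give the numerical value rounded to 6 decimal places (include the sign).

+0.377964  (= +√(1/7))

triangle: 2!*4!*0!/7! = 48/5040
(j±m)!: 3!*3!*0!*2!*1!*3! = 432
prefactor² = (2J+1)*Δ*N² = 144/7
  k=0: +1/(0!*2!*3!*0!*1!*0!) = 1/12
Σ = 1/12  ⇒  CG² = 144/7*1/12² = 1/7
CG = +√(1/7) = +0.377964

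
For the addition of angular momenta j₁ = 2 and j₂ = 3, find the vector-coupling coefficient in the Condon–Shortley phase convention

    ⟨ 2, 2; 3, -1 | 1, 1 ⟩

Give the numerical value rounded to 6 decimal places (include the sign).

j₁+j₂−J=4  J+j₁−j₂=0  J−j₁+j₂=2  j₁+j₂+J+1=7
(j₁±m₁, j₂±m₂, J±M) = (4,0,2,4,2,0)
P² = 2304/35
sum k=0..0:
  [0] +1/48 = 1/48
S = 1/48
C² = P²·S² = 1/35 ; C = +0.169031

+0.169031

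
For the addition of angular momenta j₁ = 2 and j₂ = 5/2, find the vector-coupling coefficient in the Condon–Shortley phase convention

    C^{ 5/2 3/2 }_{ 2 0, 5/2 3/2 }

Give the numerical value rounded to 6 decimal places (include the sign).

triangle: 2!×2!×3!/8! = 24/40320
(j±m)!: 2!×2!×4!×1!×4!×1! = 2304
prefactor² = (2J+1)×Δ×N² = 288/35
  k=1: −1/(1!×1!×1!×3!×1!×0!) = -1/6
  k=2: +1/(2!×0!×0!×2!×2!×1!) = 1/8
Σ = -1/24  ⇒  CG² = 288/35×(-1/24)² = 1/70
CG = −√(1/70) = -0.119523

−√(1/70) = -0.119523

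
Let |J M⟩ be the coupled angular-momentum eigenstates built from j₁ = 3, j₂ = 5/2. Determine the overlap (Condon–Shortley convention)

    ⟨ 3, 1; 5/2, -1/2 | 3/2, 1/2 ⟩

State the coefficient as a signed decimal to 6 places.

triangle: 4!×2!×1!/8! = 48/40320
(j±m)!: 4!×2!×2!×3!×2!×1! = 1152
prefactor² = (2J+1)×Δ×N² = 192/35
  k=1: −1/(1!×3!×1!×1!×1!×0!) = -1/6
  k=2: +1/(2!×2!×0!×0!×2!×1!) = 1/8
Σ = -1/24  ⇒  CG² = 192/35×(-1/24)² = 1/105
CG = −√(1/105) = -0.097590

-0.097590  (= −√(1/105))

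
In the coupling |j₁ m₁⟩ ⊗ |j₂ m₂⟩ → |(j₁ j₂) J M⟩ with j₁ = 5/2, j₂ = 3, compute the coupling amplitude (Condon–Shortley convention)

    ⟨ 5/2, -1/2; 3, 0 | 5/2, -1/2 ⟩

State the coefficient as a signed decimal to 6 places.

j₁+j₂−J=3  J+j₁−j₂=2  J−j₁+j₂=3  j₁+j₂+J+1=9
(j₁±m₁, j₂±m₂, J±M) = (2,3,3,3,2,3)
P² = 216/35
sum k=1..3:
  [1] −1/8 = -1/8
  [2] +1/4 = 1/4
  [3] −1/72 = -1/72
S = 1/9
C² = P²·S² = 8/105 ; C = +0.276026

+0.276026  (= +√(8/105))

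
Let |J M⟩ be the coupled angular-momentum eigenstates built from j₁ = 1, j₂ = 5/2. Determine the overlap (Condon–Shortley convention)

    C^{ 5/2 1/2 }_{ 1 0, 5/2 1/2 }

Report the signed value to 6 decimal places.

−√(1/35) = -0.169031

j₁+j₂−J=1  J+j₁−j₂=1  J−j₁+j₂=4  j₁+j₂+J+1=7
(j₁±m₁, j₂±m₂, J±M) = (1,1,3,2,3,2)
P² = 144/35
sum k=0..1:
  [0] +1/6 = 1/6
  [1] −1/4 = -1/4
S = -1/12
C² = P²·S² = 1/35 ; C = -0.169031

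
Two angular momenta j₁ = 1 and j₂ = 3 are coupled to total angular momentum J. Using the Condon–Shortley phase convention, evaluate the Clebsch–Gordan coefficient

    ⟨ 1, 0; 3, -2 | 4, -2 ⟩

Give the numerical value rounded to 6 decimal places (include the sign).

√[9·0!2!6!/9! · 1!1!1!5!2!6!] = √(43200/7)
  +(−1)^0/∏(0,0,1,1,1,5)! = 1/120  (running 1/120)
⟨..|..⟩ = √(43200/7)·(1/120) = +0.654654

+√(3/7) ≈ +0.654654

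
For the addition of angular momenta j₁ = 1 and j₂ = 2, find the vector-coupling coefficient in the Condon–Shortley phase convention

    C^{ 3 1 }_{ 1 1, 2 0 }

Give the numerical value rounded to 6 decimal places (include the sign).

j₁+j₂−J=0  J+j₁−j₂=2  J−j₁+j₂=4  j₁+j₂+J+1=7
(j₁±m₁, j₂±m₂, J±M) = (2,0,2,2,4,2)
P² = 128/5
sum k=0..0:
  [0] +1/8 = 1/8
S = 1/8
C² = P²·S² = 2/5 ; C = +0.632456

+√(2/5) = +0.632456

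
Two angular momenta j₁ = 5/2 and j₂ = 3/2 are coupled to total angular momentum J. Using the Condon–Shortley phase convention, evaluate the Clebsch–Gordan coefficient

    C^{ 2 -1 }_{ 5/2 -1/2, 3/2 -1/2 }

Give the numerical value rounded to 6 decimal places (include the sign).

−√(25/84) ≈ -0.545545

√[5·2!3!1!/7! · 2!3!1!2!1!3!] = √(12/7)
  +(−1)^0/∏(0,2,3,1,0,0)! = 1/12  (running 1/12)
  +(−1)^1/∏(1,1,2,0,1,1)! = -1/2  (running -5/12)
⟨..|..⟩ = √(12/7)·(-5/12) = -0.545545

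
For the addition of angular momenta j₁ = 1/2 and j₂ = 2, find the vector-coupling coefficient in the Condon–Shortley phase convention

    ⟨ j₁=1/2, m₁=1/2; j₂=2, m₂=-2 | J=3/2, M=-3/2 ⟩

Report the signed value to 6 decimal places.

j₁+j₂−J=1  J+j₁−j₂=0  J−j₁+j₂=3  j₁+j₂+J+1=5
(j₁±m₁, j₂±m₂, J±M) = (1,0,0,4,0,3)
P² = 144/5
sum k=0..0:
  [0] +1/6 = 1/6
S = 1/6
C² = P²·S² = 4/5 ; C = +0.894427

+√(4/5) ≈ +0.894427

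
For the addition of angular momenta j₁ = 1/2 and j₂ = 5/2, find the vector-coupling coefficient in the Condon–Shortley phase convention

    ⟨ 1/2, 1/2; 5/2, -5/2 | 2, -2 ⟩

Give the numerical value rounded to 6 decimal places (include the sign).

+0.912871

j₁+j₂−J=1  J+j₁−j₂=0  J−j₁+j₂=4  j₁+j₂+J+1=6
(j₁±m₁, j₂±m₂, J±M) = (1,0,0,5,0,4)
P² = 480
sum k=0..0:
  [0] +1/24 = 1/24
S = 1/24
C² = P²·S² = 5/6 ; C = +0.912871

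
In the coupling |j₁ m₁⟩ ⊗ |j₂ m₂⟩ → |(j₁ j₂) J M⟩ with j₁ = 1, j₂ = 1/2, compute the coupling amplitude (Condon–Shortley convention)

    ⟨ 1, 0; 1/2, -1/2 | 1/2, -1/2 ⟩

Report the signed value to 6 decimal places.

+0.577350

triangle: 1!*1!*0!/3! = 1/6
(j±m)!: 1!*1!*0!*1!*0!*1! = 1
prefactor² = (2J+1)*Δ*N² = 1/3
  k=0: +1/(0!*1!*1!*0!*0!*0!) = 1
Σ = 1  ⇒  CG² = 1/3*1² = 1/3
CG = +√(1/3) = +0.577350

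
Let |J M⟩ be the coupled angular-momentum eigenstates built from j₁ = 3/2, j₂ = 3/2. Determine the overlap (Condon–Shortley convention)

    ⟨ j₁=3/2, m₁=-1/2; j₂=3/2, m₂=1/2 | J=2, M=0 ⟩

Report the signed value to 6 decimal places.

j₁+j₂−J=1  J+j₁−j₂=2  J−j₁+j₂=2  j₁+j₂+J+1=6
(j₁±m₁, j₂±m₂, J±M) = (1,2,2,1,2,2)
P² = 4/9
sum k=0..1:
  [0] +1/4 = 1/4
  [1] −1/1 = -1
S = -3/4
C² = P²·S² = 1/4 ; C = -0.500000

−√(1/4) ≈ -0.500000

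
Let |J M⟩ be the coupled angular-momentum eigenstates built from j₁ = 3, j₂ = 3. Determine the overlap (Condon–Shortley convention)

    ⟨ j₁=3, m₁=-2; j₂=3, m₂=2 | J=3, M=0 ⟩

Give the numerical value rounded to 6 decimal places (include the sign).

−√(1/6) ≈ -0.408248

√[7·3!3!3!/10! · 1!5!5!1!3!3!] = √(216)
  +(−1)^2/∏(2,1,3,3,0,0)! = 1/72  (running 1/72)
  +(−1)^3/∏(3,0,2,2,1,1)! = -1/24  (running -1/36)
⟨..|..⟩ = √(216)·(-1/36) = -0.408248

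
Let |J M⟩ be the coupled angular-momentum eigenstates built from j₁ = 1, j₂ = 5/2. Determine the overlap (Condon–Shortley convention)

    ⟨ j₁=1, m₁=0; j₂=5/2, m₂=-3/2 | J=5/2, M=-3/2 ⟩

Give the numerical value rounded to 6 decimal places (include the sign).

j₁+j₂−J=1  J+j₁−j₂=1  J−j₁+j₂=4  j₁+j₂+J+1=7
(j₁±m₁, j₂±m₂, J±M) = (1,1,1,4,1,4)
P² = 576/35
sum k=0..1:
  [0] +1/6 = 1/6
  [1] −1/24 = -1/24
S = 1/8
C² = P²·S² = 9/35 ; C = +0.507093

+0.507093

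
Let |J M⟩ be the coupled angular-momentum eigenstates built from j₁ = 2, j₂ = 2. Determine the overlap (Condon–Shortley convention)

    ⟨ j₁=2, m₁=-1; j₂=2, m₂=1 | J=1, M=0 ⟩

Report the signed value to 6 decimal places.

+0.316228  (= +√(1/10))

triangle: 3!×1!×1!/6! = 6/720
(j±m)!: 1!×3!×3!×1!×1!×1! = 36
prefactor² = (2J+1)×Δ×N² = 9/10
  k=2: +1/(2!×1!×1!×1!×0!×0!) = 1/2
  k=3: −1/(3!×0!×0!×0!×1!×1!) = -1/6
Σ = 1/3  ⇒  CG² = 9/10×1/3² = 1/10
CG = +√(1/10) = +0.316228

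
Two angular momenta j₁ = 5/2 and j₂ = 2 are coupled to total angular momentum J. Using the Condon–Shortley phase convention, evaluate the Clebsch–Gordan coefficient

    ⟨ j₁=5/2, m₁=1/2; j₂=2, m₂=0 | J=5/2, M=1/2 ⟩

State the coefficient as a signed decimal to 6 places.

-0.478091  (= −√(8/35))

triangle: 2!*3!*2!/8! = 24/40320
(j±m)!: 3!*2!*2!*2!*3!*2! = 576
prefactor² = (2J+1)*Δ*N² = 72/35
  k=0: +1/(0!*2!*2!*2!*1!*0!) = 1/8
  k=1: −1/(1!*1!*1!*1!*2!*1!) = -1/2
  k=2: +1/(2!*0!*0!*0!*3!*2!) = 1/24
Σ = -1/3  ⇒  CG² = 72/35*(-1/3)² = 8/35
CG = −√(8/35) = -0.478091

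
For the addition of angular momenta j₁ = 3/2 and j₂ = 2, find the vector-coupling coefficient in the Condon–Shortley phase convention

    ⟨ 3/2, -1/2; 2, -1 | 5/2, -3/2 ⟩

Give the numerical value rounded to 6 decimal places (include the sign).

+0.169031

triangle: 1!×2!×3!/7! = 12/5040
(j±m)!: 1!×2!×1!×3!×1!×4! = 288
prefactor² = (2J+1)×Δ×N² = 144/35
  k=0: +1/(0!×1!×2!×1!×0!×2!) = 1/4
  k=1: −1/(1!×0!×1!×0!×1!×3!) = -1/6
Σ = 1/12  ⇒  CG² = 144/35×1/12² = 1/35
CG = +√(1/35) = +0.169031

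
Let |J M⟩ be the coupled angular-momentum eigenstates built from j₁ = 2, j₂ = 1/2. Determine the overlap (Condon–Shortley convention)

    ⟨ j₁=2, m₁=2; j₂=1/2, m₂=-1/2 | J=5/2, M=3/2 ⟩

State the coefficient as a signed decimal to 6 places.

j₁+j₂−J=0  J+j₁−j₂=4  J−j₁+j₂=1  j₁+j₂+J+1=6
(j₁±m₁, j₂±m₂, J±M) = (4,0,0,1,4,1)
P² = 576/5
sum k=0..0:
  [0] +1/24 = 1/24
S = 1/24
C² = P²·S² = 1/5 ; C = +0.447214

+√(1/5) ≈ +0.447214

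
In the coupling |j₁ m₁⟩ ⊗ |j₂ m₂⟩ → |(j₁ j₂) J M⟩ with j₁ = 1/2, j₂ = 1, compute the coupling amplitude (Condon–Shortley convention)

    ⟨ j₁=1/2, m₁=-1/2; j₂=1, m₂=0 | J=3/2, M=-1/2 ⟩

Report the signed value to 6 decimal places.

+√(2/3) = +0.816497

j₁+j₂−J=0  J+j₁−j₂=1  J−j₁+j₂=2  j₁+j₂+J+1=4
(j₁±m₁, j₂±m₂, J±M) = (0,1,1,1,1,2)
P² = 2/3
sum k=0..0:
  [0] +1/1 = 1
S = 1
C² = P²·S² = 2/3 ; C = +0.816497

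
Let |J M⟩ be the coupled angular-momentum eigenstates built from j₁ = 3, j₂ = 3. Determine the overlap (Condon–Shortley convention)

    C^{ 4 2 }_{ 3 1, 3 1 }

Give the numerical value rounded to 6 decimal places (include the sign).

−√(20/77) = -0.509647

triangle: 2!*4!*4!/11! = 1152/39916800
(j±m)!: 4!*2!*4!*2!*6!*2! = 3317760
prefactor² = (2J+1)*Δ*N² = 331776/385
  k=0: +1/(0!*2!*2!*4!*2!*0!) = 1/192
  k=1: −1/(1!*1!*1!*3!*3!*1!) = -1/36
  k=2: +1/(2!*0!*0!*2!*4!*2!) = 1/192
Σ = -5/288  ⇒  CG² = 331776/385*(-5/288)² = 20/77
CG = −√(20/77) = -0.509647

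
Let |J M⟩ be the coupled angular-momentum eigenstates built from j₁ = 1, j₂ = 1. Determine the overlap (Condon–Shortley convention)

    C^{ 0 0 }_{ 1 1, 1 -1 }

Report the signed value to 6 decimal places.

triangle: 2!*0!*0!/3! = 2/6
(j±m)!: 2!*0!*0!*2!*0!*0! = 4
prefactor² = (2J+1)*Δ*N² = 4/3
  k=0: +1/(0!*2!*0!*0!*0!*0!) = 1/2
Σ = 1/2  ⇒  CG² = 4/3*1/2² = 1/3
CG = +√(1/3) = +0.577350

+√(1/3) ≈ +0.577350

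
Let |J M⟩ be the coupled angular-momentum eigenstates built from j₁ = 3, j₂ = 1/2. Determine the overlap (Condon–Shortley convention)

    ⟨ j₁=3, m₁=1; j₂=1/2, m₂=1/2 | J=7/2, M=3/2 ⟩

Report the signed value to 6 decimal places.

+0.845154

j₁+j₂−J=0  J+j₁−j₂=6  J−j₁+j₂=1  j₁+j₂+J+1=8
(j₁±m₁, j₂±m₂, J±M) = (4,2,1,0,5,2)
P² = 11520/7
sum k=0..0:
  [0] +1/48 = 1/48
S = 1/48
C² = P²·S² = 5/7 ; C = +0.845154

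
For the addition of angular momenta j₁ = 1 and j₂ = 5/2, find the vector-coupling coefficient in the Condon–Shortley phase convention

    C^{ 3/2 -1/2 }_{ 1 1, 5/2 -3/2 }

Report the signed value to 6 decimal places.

triangle: 2!·0!·3!/6! = 12/720
(j±m)!: 2!·0!·1!·4!·1!·2! = 96
prefactor² = (2J+1)·Δ·N² = 32/5
  k=0: +1/(0!·2!·0!·1!·0!·2!) = 1/4
Σ = 1/4  ⇒  CG² = 32/5·1/4² = 2/5
CG = +√(2/5) = +0.632456

+0.632456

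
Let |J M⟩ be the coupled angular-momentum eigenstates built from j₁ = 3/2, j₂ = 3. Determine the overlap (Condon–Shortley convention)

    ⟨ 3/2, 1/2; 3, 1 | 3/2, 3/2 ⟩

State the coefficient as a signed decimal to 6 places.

-0.338062

triangle: 3!·0!·3!/7! = 36/5040
(j±m)!: 2!·1!·4!·2!·3!·0! = 576
prefactor² = (2J+1)·Δ·N² = 576/35
  k=1: −1/(1!·2!·0!·3!·0!·0!) = -1/12
Σ = -1/12  ⇒  CG² = 576/35·(-1/12)² = 4/35
CG = −√(4/35) = -0.338062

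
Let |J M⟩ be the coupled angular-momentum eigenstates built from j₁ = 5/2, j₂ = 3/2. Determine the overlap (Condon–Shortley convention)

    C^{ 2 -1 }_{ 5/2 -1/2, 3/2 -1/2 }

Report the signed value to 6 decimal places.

−√(25/84) ≈ -0.545545

j₁+j₂−J=2  J+j₁−j₂=3  J−j₁+j₂=1  j₁+j₂+J+1=7
(j₁±m₁, j₂±m₂, J±M) = (2,3,1,2,1,3)
P² = 12/7
sum k=0..1:
  [0] +1/12 = 1/12
  [1] −1/2 = -1/2
S = -5/12
C² = P²·S² = 25/84 ; C = -0.545545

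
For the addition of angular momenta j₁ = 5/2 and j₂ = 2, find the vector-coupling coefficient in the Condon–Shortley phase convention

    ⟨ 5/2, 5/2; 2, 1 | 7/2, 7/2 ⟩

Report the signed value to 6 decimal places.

j₁+j₂−J=1  J+j₁−j₂=4  J−j₁+j₂=3  j₁+j₂+J+1=9
(j₁±m₁, j₂±m₂, J±M) = (5,0,3,1,7,0)
P² = 11520
sum k=0..0:
  [0] +1/144 = 1/144
S = 1/144
C² = P²·S² = 5/9 ; C = +0.745356

+√(5/9) ≈ +0.745356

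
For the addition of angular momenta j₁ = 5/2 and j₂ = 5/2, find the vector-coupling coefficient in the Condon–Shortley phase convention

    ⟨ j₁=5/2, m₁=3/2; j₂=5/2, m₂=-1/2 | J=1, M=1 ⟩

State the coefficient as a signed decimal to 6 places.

√[3·4!1!1!/7! · 4!1!2!3!2!0!] = √(288/35)
  +(−1)^1/∏(1,3,0,1,1,0)! = -1/6  (running -1/6)
⟨..|..⟩ = √(288/35)·(-1/6) = -0.478091

-0.478091  (= −√(8/35))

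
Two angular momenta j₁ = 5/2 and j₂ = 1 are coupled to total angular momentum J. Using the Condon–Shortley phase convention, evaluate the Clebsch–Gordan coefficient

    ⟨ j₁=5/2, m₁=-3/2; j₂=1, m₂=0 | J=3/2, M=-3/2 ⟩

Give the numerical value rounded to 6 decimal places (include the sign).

-0.516398

triangle: 2!·3!·0!/6! = 12/720
(j±m)!: 1!·4!·1!·1!·0!·3! = 144
prefactor² = (2J+1)·Δ·N² = 48/5
  k=1: −1/(1!·1!·3!·0!·0!·0!) = -1/6
Σ = -1/6  ⇒  CG² = 48/5·(-1/6)² = 4/15
CG = −√(4/15) = -0.516398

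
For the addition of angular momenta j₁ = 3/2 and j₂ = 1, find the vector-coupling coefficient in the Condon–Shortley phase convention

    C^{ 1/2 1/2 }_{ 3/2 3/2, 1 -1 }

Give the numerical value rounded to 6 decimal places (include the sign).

+0.707107  (= +√(1/2))

j₁+j₂−J=2  J+j₁−j₂=1  J−j₁+j₂=0  j₁+j₂+J+1=4
(j₁±m₁, j₂±m₂, J±M) = (3,0,0,2,1,0)
P² = 2
sum k=0..0:
  [0] +1/2 = 1/2
S = 1/2
C² = P²·S² = 1/2 ; C = +0.707107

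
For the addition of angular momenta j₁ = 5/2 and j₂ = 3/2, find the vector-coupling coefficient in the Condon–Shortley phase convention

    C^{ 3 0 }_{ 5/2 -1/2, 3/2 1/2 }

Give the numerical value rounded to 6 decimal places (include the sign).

-0.447214  (= −√(1/5))

j₁+j₂−J=1  J+j₁−j₂=4  J−j₁+j₂=2  j₁+j₂+J+1=8
(j₁±m₁, j₂±m₂, J±M) = (2,3,2,1,3,3)
P² = 36/5
sum k=0..1:
  [0] +1/12 = 1/12
  [1] −1/4 = -1/4
S = -1/6
C² = P²·S² = 1/5 ; C = -0.447214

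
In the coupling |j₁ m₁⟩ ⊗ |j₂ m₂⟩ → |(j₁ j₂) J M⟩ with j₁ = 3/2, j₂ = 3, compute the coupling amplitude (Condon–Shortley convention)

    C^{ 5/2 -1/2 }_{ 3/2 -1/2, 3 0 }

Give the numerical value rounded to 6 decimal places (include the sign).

-0.414039

√[6·2!1!4!/8! · 1!2!3!3!2!3!] = √(216/35)
  +(−1)^1/∏(1,1,1,2,0,2)! = -1/4  (running -1/4)
  +(−1)^2/∏(2,0,0,1,1,3)! = 1/12  (running -1/6)
⟨..|..⟩ = √(216/35)·(-1/6) = -0.414039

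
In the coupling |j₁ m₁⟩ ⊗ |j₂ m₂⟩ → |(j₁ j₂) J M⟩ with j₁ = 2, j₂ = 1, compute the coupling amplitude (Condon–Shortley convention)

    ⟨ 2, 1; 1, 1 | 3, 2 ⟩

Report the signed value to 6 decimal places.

+0.816497

j₁+j₂−J=0  J+j₁−j₂=4  J−j₁+j₂=2  j₁+j₂+J+1=7
(j₁±m₁, j₂±m₂, J±M) = (3,1,2,0,5,1)
P² = 96
sum k=0..0:
  [0] +1/12 = 1/12
S = 1/12
C² = P²·S² = 2/3 ; C = +0.816497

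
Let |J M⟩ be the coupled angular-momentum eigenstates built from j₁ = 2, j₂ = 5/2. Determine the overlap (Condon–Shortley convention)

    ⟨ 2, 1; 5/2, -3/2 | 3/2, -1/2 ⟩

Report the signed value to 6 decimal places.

-0.138013

triangle: 3!*1!*2!/7! = 12/5040
(j±m)!: 3!*1!*1!*4!*1!*2! = 288
prefactor² = (2J+1)*Δ*N² = 96/35
  k=0: +1/(0!*3!*1!*1!*0!*1!) = 1/6
  k=1: −1/(1!*2!*0!*0!*1!*2!) = -1/4
Σ = -1/12  ⇒  CG² = 96/35*(-1/12)² = 2/105
CG = −√(2/105) = -0.138013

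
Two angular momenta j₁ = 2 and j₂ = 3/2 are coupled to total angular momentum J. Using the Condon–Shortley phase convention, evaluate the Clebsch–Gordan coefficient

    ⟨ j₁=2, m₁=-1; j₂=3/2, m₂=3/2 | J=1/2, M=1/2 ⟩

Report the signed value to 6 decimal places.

triangle: 3!·1!·0!/5! = 6/120
(j±m)!: 1!·3!·3!·0!·1!·0! = 36
prefactor² = (2J+1)·Δ·N² = 18/5
  k=3: −1/(3!·0!·0!·0!·1!·0!) = -1/6
Σ = -1/6  ⇒  CG² = 18/5·(-1/6)² = 1/10
CG = −√(1/10) = -0.316228

−√(1/10) ≈ -0.316228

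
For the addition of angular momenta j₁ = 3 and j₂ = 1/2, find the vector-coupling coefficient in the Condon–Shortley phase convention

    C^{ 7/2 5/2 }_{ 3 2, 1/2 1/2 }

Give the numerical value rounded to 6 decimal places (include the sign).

triangle: 0!·6!·1!/8! = 720/40320
(j±m)!: 5!·1!·1!·0!·6!·1! = 86400
prefactor² = (2J+1)·Δ·N² = 86400/7
  k=0: +1/(0!·0!·1!·1!·5!·0!) = 1/120
Σ = 1/120  ⇒  CG² = 86400/7·1/120² = 6/7
CG = +√(6/7) = +0.925820

+0.925820  (= +√(6/7))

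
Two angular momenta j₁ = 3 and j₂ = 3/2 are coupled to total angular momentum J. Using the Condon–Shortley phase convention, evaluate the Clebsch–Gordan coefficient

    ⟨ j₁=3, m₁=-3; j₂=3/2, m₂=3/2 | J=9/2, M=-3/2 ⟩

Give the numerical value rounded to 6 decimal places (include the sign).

√[10·0!6!3!/10! · 0!6!3!0!3!6!] = √(1555200/7)
  +(−1)^0/∏(0,0,6,3,0,0)! = 1/4320  (running 1/4320)
⟨..|..⟩ = √(1555200/7)·(1/4320) = +0.109109

+0.109109  (= +√(1/84))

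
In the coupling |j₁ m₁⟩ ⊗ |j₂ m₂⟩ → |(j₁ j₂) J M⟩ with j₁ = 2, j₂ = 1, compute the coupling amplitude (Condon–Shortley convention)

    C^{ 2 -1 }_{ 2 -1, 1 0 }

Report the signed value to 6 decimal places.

√[5·1!3!1!/6! · 1!3!1!1!1!3!] = √(3/2)
  +(−1)^0/∏(0,1,3,1,0,0)! = 1/6  (running 1/6)
  +(−1)^1/∏(1,0,2,0,1,1)! = -1/2  (running -1/3)
⟨..|..⟩ = √(3/2)·(-1/3) = -0.408248

-0.408248  (= −√(1/6))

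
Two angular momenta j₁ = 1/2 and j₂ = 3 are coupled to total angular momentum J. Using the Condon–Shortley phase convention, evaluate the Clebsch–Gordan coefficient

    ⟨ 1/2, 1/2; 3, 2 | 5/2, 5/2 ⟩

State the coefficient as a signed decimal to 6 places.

+√(1/7) ≈ +0.377964

√[6·1!0!5!/7! · 1!0!5!1!5!0!] = √(14400/7)
  +(−1)^0/∏(0,1,0,5,0,0)! = 1/120  (running 1/120)
⟨..|..⟩ = √(14400/7)·(1/120) = +0.377964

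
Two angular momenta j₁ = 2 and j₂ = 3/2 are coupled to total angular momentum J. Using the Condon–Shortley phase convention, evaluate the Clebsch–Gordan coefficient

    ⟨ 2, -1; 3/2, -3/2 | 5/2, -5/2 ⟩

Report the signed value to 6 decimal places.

√[6·1!3!2!/7! · 1!3!0!3!0!5!] = √(432/7)
  +(−1)^0/∏(0,1,3,0,0,2)! = 1/12  (running 1/12)
⟨..|..⟩ = √(432/7)·(1/12) = +0.654654

+√(3/7) = +0.654654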